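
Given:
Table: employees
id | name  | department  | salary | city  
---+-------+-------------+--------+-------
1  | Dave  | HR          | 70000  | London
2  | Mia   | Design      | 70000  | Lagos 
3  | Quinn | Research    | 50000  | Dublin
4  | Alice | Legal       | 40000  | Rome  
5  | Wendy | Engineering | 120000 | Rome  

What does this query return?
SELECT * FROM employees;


SELECT * returns all 5 rows with all columns

5 rows:
1, Dave, HR, 70000, London
2, Mia, Design, 70000, Lagos
3, Quinn, Research, 50000, Dublin
4, Alice, Legal, 40000, Rome
5, Wendy, Engineering, 120000, Rome


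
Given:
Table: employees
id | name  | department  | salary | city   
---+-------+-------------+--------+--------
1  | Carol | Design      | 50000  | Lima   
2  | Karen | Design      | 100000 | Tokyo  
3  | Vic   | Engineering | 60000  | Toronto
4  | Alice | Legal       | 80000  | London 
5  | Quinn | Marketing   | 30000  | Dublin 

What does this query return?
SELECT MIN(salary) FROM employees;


Salaries: 50000, 100000, 60000, 80000, 30000
MIN = 30000

30000


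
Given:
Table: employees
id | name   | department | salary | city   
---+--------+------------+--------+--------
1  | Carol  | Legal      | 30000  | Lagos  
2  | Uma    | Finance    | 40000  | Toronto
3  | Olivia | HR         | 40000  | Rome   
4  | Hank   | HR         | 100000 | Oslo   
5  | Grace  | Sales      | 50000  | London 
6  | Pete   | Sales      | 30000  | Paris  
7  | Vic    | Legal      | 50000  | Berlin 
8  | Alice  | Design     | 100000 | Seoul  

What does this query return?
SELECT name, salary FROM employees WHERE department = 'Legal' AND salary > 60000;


Filtering: department = 'Legal' AND salary > 60000
Matching: 0 rows

Empty result set (0 rows)


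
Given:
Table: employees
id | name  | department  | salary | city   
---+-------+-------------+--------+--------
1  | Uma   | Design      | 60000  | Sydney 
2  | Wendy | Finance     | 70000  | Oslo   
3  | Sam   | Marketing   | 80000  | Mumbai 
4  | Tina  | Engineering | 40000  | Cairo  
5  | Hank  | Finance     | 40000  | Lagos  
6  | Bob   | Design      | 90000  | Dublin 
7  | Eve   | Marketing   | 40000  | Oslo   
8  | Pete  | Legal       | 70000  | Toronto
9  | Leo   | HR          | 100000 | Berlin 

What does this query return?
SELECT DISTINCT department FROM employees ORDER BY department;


All 'department' values (row order): Design, Finance, Marketing, Engineering, Finance, Design, Marketing, Legal, HR
Removing duplicates leaves 6 unique value(s).

6 values:
Design
Engineering
Finance
HR
Legal
Marketing


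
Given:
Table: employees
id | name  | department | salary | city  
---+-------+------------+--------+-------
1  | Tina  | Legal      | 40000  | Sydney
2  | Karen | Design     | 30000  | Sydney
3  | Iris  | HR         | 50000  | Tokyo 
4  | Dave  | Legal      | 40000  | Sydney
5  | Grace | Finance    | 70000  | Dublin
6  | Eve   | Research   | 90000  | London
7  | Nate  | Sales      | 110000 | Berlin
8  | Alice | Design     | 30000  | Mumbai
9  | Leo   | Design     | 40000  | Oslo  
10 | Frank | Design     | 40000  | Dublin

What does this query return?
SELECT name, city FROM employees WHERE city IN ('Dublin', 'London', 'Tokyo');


Filtering: city IN ('Dublin', 'London', 'Tokyo')
Matching: 4 rows

4 rows:
Iris, Tokyo
Grace, Dublin
Eve, London
Frank, Dublin


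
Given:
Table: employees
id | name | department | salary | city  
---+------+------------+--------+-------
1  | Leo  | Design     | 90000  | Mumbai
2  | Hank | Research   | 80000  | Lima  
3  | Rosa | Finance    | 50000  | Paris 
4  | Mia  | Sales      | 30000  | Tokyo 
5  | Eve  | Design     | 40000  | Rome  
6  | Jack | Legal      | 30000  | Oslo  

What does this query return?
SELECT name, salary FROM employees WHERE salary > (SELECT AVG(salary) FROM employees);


Subquery: AVG(salary) = 53333.33
Filtering: salary > 53333.33
  Leo (90000) -> MATCH
  Hank (80000) -> MATCH


2 rows:
Leo, 90000
Hank, 80000


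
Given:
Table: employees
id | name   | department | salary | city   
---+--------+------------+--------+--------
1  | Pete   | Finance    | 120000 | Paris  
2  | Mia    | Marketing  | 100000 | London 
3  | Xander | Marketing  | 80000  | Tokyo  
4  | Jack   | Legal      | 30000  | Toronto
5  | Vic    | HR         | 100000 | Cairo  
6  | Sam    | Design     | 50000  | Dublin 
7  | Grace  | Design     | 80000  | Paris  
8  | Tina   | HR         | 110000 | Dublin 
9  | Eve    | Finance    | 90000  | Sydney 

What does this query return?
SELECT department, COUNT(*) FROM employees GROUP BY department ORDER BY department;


Assigning each row to its department group:
  Pete -> Finance
  Mia -> Marketing
  Xander -> Marketing
  Jack -> Legal
  Vic -> HR
  Sam -> Design
  Grace -> Design
  Tina -> HR
  Eve -> Finance


5 groups:
Design, 2
Finance, 2
HR, 2
Legal, 1
Marketing, 2


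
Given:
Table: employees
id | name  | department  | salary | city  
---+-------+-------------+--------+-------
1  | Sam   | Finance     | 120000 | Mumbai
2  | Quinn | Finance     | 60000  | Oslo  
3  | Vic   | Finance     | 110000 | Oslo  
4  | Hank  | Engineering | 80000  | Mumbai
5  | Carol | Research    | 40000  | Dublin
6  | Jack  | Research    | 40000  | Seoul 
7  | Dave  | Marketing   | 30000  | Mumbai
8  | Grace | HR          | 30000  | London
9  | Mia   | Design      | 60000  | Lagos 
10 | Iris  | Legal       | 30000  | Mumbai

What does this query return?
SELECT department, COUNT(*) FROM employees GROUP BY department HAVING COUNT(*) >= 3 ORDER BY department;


Groups with count >= 3:
  Finance: 3 -> PASS
  Design: 1 -> filtered out
  Engineering: 1 -> filtered out
  HR: 1 -> filtered out
  Legal: 1 -> filtered out
  Marketing: 1 -> filtered out
  Research: 2 -> filtered out


1 groups:
Finance, 3


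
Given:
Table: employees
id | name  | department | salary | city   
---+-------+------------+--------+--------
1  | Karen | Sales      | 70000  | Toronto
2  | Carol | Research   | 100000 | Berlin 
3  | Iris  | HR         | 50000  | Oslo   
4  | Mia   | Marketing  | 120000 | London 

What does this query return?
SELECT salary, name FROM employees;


Projecting columns: salary, name

4 rows:
70000, Karen
100000, Carol
50000, Iris
120000, Mia


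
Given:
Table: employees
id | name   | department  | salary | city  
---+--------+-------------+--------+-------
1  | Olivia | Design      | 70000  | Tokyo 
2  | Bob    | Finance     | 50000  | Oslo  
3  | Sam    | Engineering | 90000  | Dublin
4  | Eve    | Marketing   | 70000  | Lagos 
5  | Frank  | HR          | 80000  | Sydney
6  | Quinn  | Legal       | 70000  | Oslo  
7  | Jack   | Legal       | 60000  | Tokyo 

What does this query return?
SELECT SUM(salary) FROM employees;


SUM(salary) = 70000 + 50000 + 90000 + 70000 + 80000 + 70000 + 60000 = 490000

490000


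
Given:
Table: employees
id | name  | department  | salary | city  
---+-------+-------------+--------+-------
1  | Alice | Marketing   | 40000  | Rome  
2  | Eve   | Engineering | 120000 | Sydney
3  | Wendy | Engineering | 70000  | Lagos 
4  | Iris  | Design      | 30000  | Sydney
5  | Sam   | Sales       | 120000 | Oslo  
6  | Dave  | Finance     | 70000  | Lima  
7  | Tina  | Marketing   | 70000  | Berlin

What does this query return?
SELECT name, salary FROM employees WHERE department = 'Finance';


Filtering: department = 'Finance'
Matching rows: 1

1 rows:
Dave, 70000


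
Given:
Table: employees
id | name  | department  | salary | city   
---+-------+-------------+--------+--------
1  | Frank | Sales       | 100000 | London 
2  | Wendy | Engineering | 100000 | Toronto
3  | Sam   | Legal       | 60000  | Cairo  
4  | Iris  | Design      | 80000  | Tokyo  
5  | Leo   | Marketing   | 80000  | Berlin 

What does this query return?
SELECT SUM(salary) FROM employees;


SUM(salary) = 100000 + 100000 + 60000 + 80000 + 80000 = 420000

420000


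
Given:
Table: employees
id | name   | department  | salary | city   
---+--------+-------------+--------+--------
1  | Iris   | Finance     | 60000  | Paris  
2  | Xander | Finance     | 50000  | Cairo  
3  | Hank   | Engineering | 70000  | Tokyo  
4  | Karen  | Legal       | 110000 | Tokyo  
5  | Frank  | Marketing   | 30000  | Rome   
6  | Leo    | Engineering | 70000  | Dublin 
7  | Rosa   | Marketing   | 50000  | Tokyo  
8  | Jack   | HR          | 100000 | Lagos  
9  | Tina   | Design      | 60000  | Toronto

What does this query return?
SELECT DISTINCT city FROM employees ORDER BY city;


All 'city' values (row order): Paris, Cairo, Tokyo, Tokyo, Rome, Dublin, Tokyo, Lagos, Toronto
Removing duplicates leaves 7 unique value(s).

7 values:
Cairo
Dublin
Lagos
Paris
Rome
Tokyo
Toronto


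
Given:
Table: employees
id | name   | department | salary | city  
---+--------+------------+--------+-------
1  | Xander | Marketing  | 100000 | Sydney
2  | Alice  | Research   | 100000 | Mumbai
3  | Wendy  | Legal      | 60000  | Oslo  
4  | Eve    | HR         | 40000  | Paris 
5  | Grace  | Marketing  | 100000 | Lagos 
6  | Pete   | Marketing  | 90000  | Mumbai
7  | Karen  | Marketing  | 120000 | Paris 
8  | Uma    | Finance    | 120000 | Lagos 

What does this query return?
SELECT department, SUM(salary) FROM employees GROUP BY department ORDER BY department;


Summing salary within each department:
  Finance: 120000 = 120000
  HR: 40000 = 40000
  Legal: 60000 = 60000
  Marketing: 100000 + 100000 + 90000 + 120000 = 410000
  Research: 100000 = 100000


5 groups:
Finance, 120000
HR, 40000
Legal, 60000
Marketing, 410000
Research, 100000


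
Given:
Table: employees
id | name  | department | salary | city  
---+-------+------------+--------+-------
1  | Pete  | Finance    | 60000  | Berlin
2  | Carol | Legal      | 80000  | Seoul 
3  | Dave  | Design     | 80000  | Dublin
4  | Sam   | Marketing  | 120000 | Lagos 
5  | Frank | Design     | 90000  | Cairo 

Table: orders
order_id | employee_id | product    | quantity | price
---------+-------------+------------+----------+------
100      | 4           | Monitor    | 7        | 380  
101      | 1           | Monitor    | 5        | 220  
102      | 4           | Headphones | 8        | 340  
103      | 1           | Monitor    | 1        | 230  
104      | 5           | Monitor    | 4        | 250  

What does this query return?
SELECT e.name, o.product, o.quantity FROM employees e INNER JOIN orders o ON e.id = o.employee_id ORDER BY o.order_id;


Joining employees.id = orders.employee_id:
  employee Sam (id=4) -> order Monitor
  employee Pete (id=1) -> order Monitor
  employee Sam (id=4) -> order Headphones
  employee Pete (id=1) -> order Monitor
  employee Frank (id=5) -> order Monitor


5 rows:
Sam, Monitor, 7
Pete, Monitor, 5
Sam, Headphones, 8
Pete, Monitor, 1
Frank, Monitor, 4


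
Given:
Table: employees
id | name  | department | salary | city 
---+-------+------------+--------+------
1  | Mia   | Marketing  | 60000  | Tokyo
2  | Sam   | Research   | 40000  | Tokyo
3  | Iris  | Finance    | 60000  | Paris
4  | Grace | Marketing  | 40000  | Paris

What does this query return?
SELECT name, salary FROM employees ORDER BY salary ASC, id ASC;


Sorting by salary ASC, then id ASC for ties

4 rows:
Sam, 40000
Grace, 40000
Mia, 60000
Iris, 60000


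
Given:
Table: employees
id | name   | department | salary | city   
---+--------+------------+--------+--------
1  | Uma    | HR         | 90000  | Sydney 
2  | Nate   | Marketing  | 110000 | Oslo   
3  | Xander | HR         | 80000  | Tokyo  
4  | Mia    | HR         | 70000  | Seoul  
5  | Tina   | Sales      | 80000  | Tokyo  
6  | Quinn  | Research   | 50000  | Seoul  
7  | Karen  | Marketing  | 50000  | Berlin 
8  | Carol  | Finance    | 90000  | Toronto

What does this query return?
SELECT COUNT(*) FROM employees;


COUNT(*) counts all rows

8


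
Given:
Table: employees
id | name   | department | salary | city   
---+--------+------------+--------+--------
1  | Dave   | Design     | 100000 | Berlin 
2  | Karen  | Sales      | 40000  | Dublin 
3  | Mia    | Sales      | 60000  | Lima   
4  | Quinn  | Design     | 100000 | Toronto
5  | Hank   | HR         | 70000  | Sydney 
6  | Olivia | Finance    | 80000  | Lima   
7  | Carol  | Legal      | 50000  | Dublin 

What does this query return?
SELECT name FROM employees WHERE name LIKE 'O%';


LIKE 'O%' matches names starting with 'O'
Matching: 1

1 rows:
Olivia


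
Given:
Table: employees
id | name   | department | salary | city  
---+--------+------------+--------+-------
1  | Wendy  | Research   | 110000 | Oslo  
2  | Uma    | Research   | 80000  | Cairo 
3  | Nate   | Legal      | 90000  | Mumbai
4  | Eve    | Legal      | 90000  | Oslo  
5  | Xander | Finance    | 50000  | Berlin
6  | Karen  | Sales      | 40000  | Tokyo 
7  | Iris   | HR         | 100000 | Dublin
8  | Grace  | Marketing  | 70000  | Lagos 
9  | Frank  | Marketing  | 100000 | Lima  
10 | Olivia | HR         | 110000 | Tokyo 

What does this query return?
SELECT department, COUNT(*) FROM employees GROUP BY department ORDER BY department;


Assigning each row to its department group:
  Wendy -> Research
  Uma -> Research
  Nate -> Legal
  Eve -> Legal
  Xander -> Finance
  Karen -> Sales
  Iris -> HR
  Grace -> Marketing
  Frank -> Marketing
  Olivia -> HR


6 groups:
Finance, 1
HR, 2
Legal, 2
Marketing, 2
Research, 2
Sales, 1


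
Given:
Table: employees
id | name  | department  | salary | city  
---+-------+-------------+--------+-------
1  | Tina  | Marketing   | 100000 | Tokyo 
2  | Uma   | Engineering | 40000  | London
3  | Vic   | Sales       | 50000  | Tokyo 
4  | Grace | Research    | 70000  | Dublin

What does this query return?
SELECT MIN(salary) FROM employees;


Salaries: 100000, 40000, 50000, 70000
MIN = 40000

40000


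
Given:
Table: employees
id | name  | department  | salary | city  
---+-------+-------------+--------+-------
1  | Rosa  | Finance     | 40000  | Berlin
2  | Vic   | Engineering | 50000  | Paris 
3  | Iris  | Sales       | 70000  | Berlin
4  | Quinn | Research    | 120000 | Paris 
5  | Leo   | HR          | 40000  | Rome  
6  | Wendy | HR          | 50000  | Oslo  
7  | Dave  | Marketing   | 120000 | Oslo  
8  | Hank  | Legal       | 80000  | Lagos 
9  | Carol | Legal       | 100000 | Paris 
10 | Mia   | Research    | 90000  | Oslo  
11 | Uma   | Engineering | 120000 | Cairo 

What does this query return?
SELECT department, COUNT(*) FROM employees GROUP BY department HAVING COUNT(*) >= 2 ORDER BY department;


Groups with count >= 2:
  Engineering: 2 -> PASS
  HR: 2 -> PASS
  Legal: 2 -> PASS
  Research: 2 -> PASS
  Finance: 1 -> filtered out
  Marketing: 1 -> filtered out
  Sales: 1 -> filtered out


4 groups:
Engineering, 2
HR, 2
Legal, 2
Research, 2


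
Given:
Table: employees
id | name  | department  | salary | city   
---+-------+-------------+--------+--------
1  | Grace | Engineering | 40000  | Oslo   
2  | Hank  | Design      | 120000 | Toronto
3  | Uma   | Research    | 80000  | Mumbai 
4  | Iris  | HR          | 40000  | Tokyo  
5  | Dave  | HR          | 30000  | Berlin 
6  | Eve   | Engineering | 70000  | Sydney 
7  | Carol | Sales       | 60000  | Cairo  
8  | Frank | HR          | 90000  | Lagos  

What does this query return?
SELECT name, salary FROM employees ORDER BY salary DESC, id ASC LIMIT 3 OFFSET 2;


Sort by salary DESC (id ASC tiebreak), then skip 2 and take 3
Rows 3 through 5

3 rows:
Uma, 80000
Eve, 70000
Carol, 60000


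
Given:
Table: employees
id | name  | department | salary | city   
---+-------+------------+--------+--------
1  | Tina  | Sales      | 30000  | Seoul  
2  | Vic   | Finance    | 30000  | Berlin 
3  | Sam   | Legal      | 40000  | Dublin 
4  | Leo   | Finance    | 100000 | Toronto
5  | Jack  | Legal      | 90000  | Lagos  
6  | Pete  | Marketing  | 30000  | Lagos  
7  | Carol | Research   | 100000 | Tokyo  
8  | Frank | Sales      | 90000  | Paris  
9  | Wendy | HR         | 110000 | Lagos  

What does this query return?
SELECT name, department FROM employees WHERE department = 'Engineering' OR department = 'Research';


Filtering: department = 'Engineering' OR 'Research'
Matching: 1 rows

1 rows:
Carol, Research


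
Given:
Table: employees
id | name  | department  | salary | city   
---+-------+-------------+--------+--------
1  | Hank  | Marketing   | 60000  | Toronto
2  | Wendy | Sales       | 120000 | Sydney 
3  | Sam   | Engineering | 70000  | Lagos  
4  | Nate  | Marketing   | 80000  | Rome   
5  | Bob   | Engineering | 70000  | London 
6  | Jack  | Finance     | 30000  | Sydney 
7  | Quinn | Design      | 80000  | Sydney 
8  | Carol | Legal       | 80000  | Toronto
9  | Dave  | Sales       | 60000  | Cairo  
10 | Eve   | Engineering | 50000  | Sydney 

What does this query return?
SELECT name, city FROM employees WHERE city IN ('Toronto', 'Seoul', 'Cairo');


Filtering: city IN ('Toronto', 'Seoul', 'Cairo')
Matching: 3 rows

3 rows:
Hank, Toronto
Carol, Toronto
Dave, Cairo


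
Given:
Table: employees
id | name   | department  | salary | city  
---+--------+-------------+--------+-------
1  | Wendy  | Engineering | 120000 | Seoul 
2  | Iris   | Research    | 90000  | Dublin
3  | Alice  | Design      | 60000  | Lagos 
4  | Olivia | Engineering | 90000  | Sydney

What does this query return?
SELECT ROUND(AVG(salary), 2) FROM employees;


SUM(salary) = 360000
COUNT = 4
ROUND(AVG, 2) = ROUND(360000 / 4, 2) = 90000.0

90000.0


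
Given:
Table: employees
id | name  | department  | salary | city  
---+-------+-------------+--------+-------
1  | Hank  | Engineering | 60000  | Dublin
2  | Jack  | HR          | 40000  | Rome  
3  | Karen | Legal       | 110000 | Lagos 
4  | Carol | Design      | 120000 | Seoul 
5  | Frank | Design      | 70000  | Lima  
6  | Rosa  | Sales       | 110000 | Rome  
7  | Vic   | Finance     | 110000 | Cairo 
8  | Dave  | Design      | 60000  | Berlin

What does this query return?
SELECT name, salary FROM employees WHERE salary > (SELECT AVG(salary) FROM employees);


Subquery: AVG(salary) = 85000.0
Filtering: salary > 85000.0
  Karen (110000) -> MATCH
  Carol (120000) -> MATCH
  Rosa (110000) -> MATCH
  Vic (110000) -> MATCH


4 rows:
Karen, 110000
Carol, 120000
Rosa, 110000
Vic, 110000


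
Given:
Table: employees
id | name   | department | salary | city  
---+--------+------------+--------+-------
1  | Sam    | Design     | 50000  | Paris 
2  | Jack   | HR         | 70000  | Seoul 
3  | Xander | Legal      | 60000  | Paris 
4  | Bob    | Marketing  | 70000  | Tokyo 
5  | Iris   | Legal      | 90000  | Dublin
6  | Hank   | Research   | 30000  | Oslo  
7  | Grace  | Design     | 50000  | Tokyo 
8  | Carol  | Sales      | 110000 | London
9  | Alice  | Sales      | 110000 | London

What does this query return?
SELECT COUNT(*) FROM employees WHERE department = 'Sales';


Counting rows where department = 'Sales'
  Carol -> MATCH
  Alice -> MATCH


2


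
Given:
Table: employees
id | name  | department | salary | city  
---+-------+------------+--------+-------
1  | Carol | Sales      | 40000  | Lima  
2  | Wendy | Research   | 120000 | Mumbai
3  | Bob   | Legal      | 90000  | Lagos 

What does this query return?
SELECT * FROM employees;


SELECT * returns all 3 rows with all columns

3 rows:
1, Carol, Sales, 40000, Lima
2, Wendy, Research, 120000, Mumbai
3, Bob, Legal, 90000, Lagos


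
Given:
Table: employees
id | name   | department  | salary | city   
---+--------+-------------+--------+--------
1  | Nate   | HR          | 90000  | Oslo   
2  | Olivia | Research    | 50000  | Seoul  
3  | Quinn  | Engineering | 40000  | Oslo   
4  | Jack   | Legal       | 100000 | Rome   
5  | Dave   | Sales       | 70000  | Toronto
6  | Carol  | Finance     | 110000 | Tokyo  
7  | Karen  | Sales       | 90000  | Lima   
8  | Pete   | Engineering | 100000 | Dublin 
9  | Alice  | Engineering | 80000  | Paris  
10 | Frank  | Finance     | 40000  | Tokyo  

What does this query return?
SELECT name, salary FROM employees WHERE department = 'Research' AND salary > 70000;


Filtering: department = 'Research' AND salary > 70000
Matching: 0 rows

Empty result set (0 rows)


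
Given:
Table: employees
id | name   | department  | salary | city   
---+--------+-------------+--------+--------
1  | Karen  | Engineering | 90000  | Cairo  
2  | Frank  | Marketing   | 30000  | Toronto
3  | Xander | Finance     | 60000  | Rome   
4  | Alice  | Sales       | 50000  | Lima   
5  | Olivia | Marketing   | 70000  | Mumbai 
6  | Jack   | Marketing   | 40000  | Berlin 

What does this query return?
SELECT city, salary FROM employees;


Projecting columns: city, salary

6 rows:
Cairo, 90000
Toronto, 30000
Rome, 60000
Lima, 50000
Mumbai, 70000
Berlin, 40000


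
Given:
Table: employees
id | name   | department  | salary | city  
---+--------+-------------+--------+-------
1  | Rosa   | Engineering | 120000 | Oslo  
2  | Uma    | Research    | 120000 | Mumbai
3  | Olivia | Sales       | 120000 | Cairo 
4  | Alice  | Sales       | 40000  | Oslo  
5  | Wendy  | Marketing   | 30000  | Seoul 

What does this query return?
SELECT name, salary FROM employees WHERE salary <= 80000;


Filtering: salary <= 80000
Matching: 2 rows

2 rows:
Alice, 40000
Wendy, 30000


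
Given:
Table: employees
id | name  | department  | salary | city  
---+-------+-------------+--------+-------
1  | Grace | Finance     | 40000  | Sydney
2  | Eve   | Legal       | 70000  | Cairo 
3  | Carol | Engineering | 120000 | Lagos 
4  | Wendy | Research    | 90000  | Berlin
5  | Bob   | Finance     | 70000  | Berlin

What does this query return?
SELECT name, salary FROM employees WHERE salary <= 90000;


Filtering: salary <= 90000
Matching: 4 rows

4 rows:
Grace, 40000
Eve, 70000
Wendy, 90000
Bob, 70000


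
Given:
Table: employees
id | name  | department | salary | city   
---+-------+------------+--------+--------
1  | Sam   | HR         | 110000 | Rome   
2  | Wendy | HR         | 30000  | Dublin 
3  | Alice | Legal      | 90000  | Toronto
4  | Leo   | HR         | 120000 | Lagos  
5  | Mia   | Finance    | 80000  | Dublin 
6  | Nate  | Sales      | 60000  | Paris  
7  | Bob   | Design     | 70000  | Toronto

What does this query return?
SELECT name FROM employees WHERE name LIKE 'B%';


LIKE 'B%' matches names starting with 'B'
Matching: 1

1 rows:
Bob


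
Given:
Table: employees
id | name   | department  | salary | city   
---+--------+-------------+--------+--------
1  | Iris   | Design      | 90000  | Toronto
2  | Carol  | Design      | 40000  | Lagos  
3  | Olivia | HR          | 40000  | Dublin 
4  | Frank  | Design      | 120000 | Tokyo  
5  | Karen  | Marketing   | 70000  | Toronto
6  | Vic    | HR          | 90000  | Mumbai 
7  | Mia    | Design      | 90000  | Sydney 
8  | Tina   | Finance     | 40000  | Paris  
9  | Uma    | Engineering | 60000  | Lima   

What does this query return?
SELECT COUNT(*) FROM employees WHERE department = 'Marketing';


Counting rows where department = 'Marketing'
  Karen -> MATCH


1


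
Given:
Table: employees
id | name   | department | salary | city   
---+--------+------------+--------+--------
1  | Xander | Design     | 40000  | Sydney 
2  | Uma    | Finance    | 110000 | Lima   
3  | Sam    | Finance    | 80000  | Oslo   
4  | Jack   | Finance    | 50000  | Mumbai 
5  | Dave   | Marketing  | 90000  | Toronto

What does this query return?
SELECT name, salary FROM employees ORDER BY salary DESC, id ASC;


Sorting by salary DESC, then id ASC for ties

5 rows:
Uma, 110000
Dave, 90000
Sam, 80000
Jack, 50000
Xander, 40000


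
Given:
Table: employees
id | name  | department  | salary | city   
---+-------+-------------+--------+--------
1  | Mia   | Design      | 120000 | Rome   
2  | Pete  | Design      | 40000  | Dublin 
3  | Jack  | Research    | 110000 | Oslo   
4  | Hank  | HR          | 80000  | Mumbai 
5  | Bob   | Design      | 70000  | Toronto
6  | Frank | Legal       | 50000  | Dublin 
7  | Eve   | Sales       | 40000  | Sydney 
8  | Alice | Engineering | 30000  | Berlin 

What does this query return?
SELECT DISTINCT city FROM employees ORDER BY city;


All 'city' values (row order): Rome, Dublin, Oslo, Mumbai, Toronto, Dublin, Sydney, Berlin
Removing duplicates leaves 7 unique value(s).

7 values:
Berlin
Dublin
Mumbai
Oslo
Rome
Sydney
Toronto


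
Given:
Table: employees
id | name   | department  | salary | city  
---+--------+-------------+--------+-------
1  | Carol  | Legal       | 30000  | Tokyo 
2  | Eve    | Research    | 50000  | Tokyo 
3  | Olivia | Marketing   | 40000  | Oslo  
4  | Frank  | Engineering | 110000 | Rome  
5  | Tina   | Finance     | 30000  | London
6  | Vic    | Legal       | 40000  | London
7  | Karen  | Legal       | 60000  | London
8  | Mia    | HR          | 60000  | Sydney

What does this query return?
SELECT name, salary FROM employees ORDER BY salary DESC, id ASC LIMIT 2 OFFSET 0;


Sort by salary DESC (id ASC tiebreak), then skip 0 and take 2
Rows 1 through 2

2 rows:
Frank, 110000
Karen, 60000


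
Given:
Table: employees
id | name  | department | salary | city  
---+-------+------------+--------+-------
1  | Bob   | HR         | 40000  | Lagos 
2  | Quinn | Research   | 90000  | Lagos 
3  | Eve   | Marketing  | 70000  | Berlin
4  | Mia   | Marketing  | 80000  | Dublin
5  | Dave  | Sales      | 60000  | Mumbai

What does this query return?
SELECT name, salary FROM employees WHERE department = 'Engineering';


Filtering: department = 'Engineering'
Matching rows: 0

Empty result set (0 rows)


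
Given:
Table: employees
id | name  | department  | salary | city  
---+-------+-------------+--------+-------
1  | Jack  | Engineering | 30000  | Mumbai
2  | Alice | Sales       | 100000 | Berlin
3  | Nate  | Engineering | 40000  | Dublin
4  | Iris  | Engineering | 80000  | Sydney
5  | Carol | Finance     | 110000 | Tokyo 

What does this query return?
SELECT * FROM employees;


SELECT * returns all 5 rows with all columns

5 rows:
1, Jack, Engineering, 30000, Mumbai
2, Alice, Sales, 100000, Berlin
3, Nate, Engineering, 40000, Dublin
4, Iris, Engineering, 80000, Sydney
5, Carol, Finance, 110000, Tokyo


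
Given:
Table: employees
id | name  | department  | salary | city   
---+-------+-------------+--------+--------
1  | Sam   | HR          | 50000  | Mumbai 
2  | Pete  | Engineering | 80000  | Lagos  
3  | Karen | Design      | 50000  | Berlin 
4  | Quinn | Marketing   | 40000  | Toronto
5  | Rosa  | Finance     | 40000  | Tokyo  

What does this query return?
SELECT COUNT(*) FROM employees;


COUNT(*) counts all rows

5


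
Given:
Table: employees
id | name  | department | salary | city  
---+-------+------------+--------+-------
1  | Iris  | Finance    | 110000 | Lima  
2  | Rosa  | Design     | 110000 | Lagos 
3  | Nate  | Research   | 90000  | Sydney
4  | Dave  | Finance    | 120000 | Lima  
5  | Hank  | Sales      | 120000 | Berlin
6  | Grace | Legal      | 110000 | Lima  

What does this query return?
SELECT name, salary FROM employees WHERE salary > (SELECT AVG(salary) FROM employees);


Subquery: AVG(salary) = 110000.0
Filtering: salary > 110000.0
  Dave (120000) -> MATCH
  Hank (120000) -> MATCH


2 rows:
Dave, 120000
Hank, 120000


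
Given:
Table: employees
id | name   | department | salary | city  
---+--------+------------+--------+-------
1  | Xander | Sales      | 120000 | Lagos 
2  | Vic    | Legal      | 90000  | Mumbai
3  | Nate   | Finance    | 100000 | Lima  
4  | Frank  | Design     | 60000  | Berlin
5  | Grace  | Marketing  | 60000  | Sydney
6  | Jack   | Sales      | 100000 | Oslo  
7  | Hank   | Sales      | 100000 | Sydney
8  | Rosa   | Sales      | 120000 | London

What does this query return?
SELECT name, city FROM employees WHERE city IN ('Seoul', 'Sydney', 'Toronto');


Filtering: city IN ('Seoul', 'Sydney', 'Toronto')
Matching: 2 rows

2 rows:
Grace, Sydney
Hank, Sydney


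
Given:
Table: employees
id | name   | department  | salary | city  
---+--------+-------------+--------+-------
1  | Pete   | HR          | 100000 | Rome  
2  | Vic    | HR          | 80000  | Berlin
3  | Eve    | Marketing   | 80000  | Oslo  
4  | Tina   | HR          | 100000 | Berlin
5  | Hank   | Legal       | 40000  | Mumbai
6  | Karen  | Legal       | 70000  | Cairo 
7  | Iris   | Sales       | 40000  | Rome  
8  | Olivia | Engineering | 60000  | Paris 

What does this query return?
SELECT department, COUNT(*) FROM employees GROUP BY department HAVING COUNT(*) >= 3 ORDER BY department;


Groups with count >= 3:
  HR: 3 -> PASS
  Engineering: 1 -> filtered out
  Legal: 2 -> filtered out
  Marketing: 1 -> filtered out
  Sales: 1 -> filtered out


1 groups:
HR, 3


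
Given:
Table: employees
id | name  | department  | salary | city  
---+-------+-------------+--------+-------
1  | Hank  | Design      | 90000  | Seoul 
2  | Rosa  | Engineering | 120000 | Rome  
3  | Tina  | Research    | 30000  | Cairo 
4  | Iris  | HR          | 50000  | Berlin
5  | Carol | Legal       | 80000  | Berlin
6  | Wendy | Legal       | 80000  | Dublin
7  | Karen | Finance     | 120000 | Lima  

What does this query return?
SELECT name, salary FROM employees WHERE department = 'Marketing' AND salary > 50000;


Filtering: department = 'Marketing' AND salary > 50000
Matching: 0 rows

Empty result set (0 rows)


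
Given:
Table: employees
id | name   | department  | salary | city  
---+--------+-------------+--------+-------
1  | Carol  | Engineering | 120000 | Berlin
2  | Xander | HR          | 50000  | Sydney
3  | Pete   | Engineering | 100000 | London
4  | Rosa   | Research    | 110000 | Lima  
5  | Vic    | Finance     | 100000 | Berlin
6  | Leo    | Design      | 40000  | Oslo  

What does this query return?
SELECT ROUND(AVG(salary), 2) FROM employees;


SUM(salary) = 520000
COUNT = 6
ROUND(AVG, 2) = ROUND(520000 / 6, 2) = 86666.67

86666.67


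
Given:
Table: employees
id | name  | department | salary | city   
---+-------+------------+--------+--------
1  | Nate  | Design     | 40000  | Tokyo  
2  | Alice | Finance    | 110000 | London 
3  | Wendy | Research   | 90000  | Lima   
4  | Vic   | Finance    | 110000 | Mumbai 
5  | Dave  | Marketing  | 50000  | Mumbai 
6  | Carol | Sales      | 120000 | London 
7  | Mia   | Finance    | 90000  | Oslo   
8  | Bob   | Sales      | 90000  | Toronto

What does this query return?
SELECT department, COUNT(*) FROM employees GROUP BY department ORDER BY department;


Assigning each row to its department group:
  Nate -> Design
  Alice -> Finance
  Wendy -> Research
  Vic -> Finance
  Dave -> Marketing
  Carol -> Sales
  Mia -> Finance
  Bob -> Sales


5 groups:
Design, 1
Finance, 3
Marketing, 1
Research, 1
Sales, 2


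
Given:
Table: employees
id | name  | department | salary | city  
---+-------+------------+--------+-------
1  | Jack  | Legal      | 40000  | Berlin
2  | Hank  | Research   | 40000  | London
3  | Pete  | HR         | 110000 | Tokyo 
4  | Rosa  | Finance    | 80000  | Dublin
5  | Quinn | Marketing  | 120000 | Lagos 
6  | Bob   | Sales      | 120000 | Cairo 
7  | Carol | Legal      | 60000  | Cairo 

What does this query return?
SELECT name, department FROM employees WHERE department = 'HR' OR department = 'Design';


Filtering: department = 'HR' OR 'Design'
Matching: 1 rows

1 rows:
Pete, HR


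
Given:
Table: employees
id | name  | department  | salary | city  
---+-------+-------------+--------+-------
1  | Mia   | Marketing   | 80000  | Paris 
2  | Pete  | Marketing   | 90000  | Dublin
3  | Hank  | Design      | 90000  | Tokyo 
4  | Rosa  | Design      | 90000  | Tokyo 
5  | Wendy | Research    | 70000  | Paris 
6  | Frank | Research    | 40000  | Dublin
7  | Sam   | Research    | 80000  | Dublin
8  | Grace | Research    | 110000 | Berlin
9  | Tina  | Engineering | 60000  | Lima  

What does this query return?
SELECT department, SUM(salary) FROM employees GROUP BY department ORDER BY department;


Summing salary within each department:
  Design: 90000 + 90000 = 180000
  Engineering: 60000 = 60000
  Marketing: 80000 + 90000 = 170000
  Research: 70000 + 40000 + 80000 + 110000 = 300000


4 groups:
Design, 180000
Engineering, 60000
Marketing, 170000
Research, 300000


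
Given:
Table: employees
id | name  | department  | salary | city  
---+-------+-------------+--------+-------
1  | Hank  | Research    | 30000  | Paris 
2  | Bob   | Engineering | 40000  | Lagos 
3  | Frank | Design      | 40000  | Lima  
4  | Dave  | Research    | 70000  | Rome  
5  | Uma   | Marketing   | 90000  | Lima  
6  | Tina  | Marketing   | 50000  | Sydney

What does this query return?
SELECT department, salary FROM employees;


Projecting columns: department, salary

6 rows:
Research, 30000
Engineering, 40000
Design, 40000
Research, 70000
Marketing, 90000
Marketing, 50000


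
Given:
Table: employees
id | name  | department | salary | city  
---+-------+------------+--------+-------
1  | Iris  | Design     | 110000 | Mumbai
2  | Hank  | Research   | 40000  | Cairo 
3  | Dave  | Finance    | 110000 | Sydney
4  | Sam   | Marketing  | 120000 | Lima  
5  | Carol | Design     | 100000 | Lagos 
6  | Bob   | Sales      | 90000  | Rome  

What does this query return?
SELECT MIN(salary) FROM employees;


Salaries: 110000, 40000, 110000, 120000, 100000, 90000
MIN = 40000

40000


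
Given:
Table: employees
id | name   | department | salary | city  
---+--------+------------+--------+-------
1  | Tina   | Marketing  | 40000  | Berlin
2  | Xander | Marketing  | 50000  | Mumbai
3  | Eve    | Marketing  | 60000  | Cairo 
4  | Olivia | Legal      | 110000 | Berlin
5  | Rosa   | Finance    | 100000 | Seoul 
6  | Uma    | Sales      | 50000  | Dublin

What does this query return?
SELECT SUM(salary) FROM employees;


SUM(salary) = 40000 + 50000 + 60000 + 110000 + 100000 + 50000 = 410000

410000


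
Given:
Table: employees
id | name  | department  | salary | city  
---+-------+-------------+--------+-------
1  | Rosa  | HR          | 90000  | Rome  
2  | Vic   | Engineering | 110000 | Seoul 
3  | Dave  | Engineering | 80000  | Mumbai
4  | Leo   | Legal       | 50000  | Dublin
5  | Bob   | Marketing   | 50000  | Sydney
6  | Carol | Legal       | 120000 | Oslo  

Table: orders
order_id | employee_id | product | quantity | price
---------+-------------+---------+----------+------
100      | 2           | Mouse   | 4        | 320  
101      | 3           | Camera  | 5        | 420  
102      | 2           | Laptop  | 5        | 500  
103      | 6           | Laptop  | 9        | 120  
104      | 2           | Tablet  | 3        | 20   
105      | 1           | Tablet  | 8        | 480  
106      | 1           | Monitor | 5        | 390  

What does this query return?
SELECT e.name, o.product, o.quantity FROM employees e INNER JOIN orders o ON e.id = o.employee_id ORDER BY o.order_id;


Joining employees.id = orders.employee_id:
  employee Vic (id=2) -> order Mouse
  employee Dave (id=3) -> order Camera
  employee Vic (id=2) -> order Laptop
  employee Carol (id=6) -> order Laptop
  employee Vic (id=2) -> order Tablet
  employee Rosa (id=1) -> order Tablet
  employee Rosa (id=1) -> order Monitor


7 rows:
Vic, Mouse, 4
Dave, Camera, 5
Vic, Laptop, 5
Carol, Laptop, 9
Vic, Tablet, 3
Rosa, Tablet, 8
Rosa, Monitor, 5


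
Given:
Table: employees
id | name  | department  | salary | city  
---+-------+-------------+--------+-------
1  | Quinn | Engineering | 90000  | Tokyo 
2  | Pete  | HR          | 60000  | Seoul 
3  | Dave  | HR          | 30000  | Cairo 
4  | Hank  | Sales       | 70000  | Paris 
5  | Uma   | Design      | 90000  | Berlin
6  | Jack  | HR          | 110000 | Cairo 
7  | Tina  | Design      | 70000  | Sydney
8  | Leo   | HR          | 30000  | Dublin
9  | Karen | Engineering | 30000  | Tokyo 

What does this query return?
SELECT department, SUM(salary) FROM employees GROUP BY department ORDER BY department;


Summing salary within each department:
  Design: 90000 + 70000 = 160000
  Engineering: 90000 + 30000 = 120000
  HR: 60000 + 30000 + 110000 + 30000 = 230000
  Sales: 70000 = 70000


4 groups:
Design, 160000
Engineering, 120000
HR, 230000
Sales, 70000


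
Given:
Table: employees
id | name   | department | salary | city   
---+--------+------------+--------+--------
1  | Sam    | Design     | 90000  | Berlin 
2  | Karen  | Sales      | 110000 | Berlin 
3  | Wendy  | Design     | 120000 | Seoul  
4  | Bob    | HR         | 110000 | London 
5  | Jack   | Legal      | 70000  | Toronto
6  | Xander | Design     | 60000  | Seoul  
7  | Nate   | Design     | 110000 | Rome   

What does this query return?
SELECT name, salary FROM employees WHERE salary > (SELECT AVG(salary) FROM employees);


Subquery: AVG(salary) = 95714.29
Filtering: salary > 95714.29
  Karen (110000) -> MATCH
  Wendy (120000) -> MATCH
  Bob (110000) -> MATCH
  Nate (110000) -> MATCH


4 rows:
Karen, 110000
Wendy, 120000
Bob, 110000
Nate, 110000


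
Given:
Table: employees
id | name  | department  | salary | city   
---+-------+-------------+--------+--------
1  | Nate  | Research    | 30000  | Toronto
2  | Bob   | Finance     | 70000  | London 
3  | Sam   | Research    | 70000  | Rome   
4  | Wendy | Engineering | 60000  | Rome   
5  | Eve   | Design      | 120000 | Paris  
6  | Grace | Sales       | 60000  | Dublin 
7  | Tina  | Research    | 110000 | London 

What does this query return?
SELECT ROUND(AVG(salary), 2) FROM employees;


SUM(salary) = 520000
COUNT = 7
ROUND(AVG, 2) = ROUND(520000 / 7, 2) = 74285.71

74285.71


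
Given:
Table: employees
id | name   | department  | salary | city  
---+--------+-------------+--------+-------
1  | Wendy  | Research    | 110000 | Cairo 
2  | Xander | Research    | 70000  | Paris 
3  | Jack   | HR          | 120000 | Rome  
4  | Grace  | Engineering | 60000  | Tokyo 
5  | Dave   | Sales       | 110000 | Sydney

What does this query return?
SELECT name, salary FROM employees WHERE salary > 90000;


Filtering: salary > 90000
Matching: 3 rows

3 rows:
Wendy, 110000
Jack, 120000
Dave, 110000


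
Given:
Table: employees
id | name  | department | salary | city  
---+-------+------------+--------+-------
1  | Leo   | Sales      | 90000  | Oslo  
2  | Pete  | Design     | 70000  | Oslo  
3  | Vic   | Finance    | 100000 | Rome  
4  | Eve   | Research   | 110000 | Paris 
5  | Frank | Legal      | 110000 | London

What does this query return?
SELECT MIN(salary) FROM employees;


Salaries: 90000, 70000, 100000, 110000, 110000
MIN = 70000

70000


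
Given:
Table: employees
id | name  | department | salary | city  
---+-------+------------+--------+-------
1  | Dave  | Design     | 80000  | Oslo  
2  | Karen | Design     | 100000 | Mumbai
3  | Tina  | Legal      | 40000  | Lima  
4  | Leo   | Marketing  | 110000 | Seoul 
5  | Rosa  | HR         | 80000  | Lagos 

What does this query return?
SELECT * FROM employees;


SELECT * returns all 5 rows with all columns

5 rows:
1, Dave, Design, 80000, Oslo
2, Karen, Design, 100000, Mumbai
3, Tina, Legal, 40000, Lima
4, Leo, Marketing, 110000, Seoul
5, Rosa, HR, 80000, Lagos


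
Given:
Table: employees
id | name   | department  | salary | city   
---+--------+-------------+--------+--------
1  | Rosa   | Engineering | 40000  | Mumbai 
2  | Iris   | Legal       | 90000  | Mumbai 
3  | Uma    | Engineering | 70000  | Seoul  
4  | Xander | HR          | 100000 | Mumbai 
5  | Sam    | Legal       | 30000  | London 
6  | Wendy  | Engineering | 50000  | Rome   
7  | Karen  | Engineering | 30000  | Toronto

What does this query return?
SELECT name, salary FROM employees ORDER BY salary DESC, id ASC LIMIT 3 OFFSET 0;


Sort by salary DESC (id ASC tiebreak), then skip 0 and take 3
Rows 1 through 3

3 rows:
Xander, 100000
Iris, 90000
Uma, 70000


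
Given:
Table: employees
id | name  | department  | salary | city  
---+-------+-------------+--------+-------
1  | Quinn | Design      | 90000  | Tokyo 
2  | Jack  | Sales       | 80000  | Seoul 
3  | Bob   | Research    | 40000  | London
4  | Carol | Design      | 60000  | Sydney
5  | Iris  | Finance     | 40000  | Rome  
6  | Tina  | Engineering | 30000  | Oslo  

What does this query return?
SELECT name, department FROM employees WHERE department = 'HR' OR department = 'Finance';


Filtering: department = 'HR' OR 'Finance'
Matching: 1 rows

1 rows:
Iris, Finance


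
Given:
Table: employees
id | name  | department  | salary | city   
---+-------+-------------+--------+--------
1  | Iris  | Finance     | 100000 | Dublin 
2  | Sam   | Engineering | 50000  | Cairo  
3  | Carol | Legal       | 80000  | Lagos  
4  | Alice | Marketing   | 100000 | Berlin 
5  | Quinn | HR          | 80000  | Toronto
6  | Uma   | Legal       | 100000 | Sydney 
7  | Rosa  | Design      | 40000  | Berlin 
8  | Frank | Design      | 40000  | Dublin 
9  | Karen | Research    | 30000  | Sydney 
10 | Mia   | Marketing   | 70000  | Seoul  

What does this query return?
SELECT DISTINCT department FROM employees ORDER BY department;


All 'department' values (row order): Finance, Engineering, Legal, Marketing, HR, Legal, Design, Design, Research, Marketing
Removing duplicates leaves 7 unique value(s).

7 values:
Design
Engineering
Finance
HR
Legal
Marketing
Research
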